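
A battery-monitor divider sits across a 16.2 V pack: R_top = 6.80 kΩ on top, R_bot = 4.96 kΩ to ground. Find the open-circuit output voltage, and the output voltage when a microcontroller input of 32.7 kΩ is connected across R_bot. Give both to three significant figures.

Unloaded: 6.83 V; loaded: 6.28 V

Open-circuit: V = 16.2 × 4.96/(6.80 + 4.96) = 6.83 V.
With the load, R_bot becomes R_bot‖R_L = 4.307 kΩ, so V = 16.2 × 4.307/11.11 = 6.28 V.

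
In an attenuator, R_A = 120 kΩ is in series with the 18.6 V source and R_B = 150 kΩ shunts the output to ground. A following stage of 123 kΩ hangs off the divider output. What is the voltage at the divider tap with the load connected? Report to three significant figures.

The load sits in parallel with R_B: R_B‖R_L = (150 × 123) / (150 + 123) = 67.58 kΩ.
V_out = 18.6 × 67.58 / (120 + 67.58) = 18.6 × 67.58/187.6 = 6.70 V.
(Unloaded it would have been 10.3 V.)

V_out ≈ 6.70 V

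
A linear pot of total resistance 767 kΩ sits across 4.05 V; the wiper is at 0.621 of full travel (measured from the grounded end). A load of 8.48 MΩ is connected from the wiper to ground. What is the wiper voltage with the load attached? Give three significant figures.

V ≈ 2.46 V

The wiper splits the pot into (1−α)R = 290.7 kΩ above and αR = 476.3 kΩ below.
Lower section ‖ load = 451.0 kΩ.
V_wiper = 4.05 × 451.0/(290.7 + 451.0) = 2.46 V.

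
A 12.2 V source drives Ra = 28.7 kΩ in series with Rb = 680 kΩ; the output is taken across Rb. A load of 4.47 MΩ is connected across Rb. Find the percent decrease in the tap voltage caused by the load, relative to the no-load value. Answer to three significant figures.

0.612 %

The divider's output (Thévenin) resistance is Ra‖Rb = 27.54 kΩ.
Fractional drop under load = R_th/(R_th + R_L) = 27.54 / (27.54 + 4470) = 0.006123.
So the output falls by 0.612 %.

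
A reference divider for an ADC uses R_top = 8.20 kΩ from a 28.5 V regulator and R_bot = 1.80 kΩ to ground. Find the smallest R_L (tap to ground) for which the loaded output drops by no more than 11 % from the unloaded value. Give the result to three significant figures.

Output resistance R_th = R_top‖R_bot = (8.20 × 1.80)/10.00 = 1.476 kΩ.
The fractional drop is R_th/(R_th + R_L); requiring this ≤ 0.110 gives R_L ≥ R_th(1/0.110 − 1) = 1.476 × 8.091 = 11.9 kΩ.

R_L(min) ≈ 11.9 kΩ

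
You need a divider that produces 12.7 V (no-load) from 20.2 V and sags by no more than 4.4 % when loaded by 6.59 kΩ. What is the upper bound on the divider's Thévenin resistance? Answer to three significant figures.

Loading drop = R_th/(R_th + R_L) ≤ 0.0440, so R_th ≤ R_L · ε/(1−ε) = 6.59 kΩ × 0.0440/0.9560 = 303 Ω.
(Any R1, R2 with R2/(R1+R2) = 0.629 and R1‖R2 ≤ 303 Ω will meet the spec.)

R_th ≤ 303 Ω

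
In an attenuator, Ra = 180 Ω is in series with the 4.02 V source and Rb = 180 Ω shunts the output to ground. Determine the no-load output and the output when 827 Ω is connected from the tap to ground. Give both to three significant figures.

Open-circuit: V = 4.02 × 180/(180 + 180) = 2.01 V.
With the load, Rb becomes Rb‖R_L = 147.8 Ω, so V = 4.02 × 147.8/327.8 = 1.81 V.

Unloaded: 2.01 V; loaded: 1.81 V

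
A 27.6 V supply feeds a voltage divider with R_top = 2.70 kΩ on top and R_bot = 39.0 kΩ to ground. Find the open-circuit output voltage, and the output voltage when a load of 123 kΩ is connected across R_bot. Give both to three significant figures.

Open-circuit: V = 27.6 × 39.0/(2.70 + 39.0) = 25.8 V.
With the load, R_bot becomes R_bot‖R_L = 29.61 kΩ, so V = 27.6 × 29.61/32.31 = 25.3 V.

Unloaded: 25.8 V; loaded: 25.3 V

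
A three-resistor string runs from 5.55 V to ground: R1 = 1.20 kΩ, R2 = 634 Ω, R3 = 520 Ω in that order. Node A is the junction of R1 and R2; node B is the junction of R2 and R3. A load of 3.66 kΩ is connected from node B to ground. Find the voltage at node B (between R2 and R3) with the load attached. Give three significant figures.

At node B, R3 is in parallel with the load: R3‖R_L = 455.3 Ω.
Below node A the resistance is R2 + (R3‖R_L) = 1089 Ω, so V_A = 5.55 × 1089/2289 = 2.641 V.
Then V_B = V_A × (R3‖R_L)/(R2 + R3‖R_L) = 2.641 × 455.3/1089 = 1.10 V.

V ≈ 1.10 V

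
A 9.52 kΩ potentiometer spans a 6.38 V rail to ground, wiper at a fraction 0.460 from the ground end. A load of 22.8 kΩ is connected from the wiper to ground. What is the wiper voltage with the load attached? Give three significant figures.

V ≈ 2.66 V

The wiper splits the pot into (1−α)R = 5.141 kΩ above and αR = 4.379 kΩ below.
Lower section ‖ load = 3.674 kΩ.
V_wiper = 6.38 × 3.674/(5.141 + 3.674) = 2.66 V.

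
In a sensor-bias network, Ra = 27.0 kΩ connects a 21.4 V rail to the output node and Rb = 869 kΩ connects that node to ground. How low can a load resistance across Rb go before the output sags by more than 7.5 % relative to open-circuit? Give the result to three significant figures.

R_L(min) ≈ 323 kΩ

Output resistance R_th = Ra‖Rb = (27.0 × 869)/896.0 = 26.19 kΩ.
The fractional drop is R_th/(R_th + R_L); requiring this ≤ 0.0750 gives R_L ≥ R_th(1/0.0750 − 1) = 26.19 × 12.33 = 323 kΩ.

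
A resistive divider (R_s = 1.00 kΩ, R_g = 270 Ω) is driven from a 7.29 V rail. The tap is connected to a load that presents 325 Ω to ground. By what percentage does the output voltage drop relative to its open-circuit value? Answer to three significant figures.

39.5 %

Unloaded V = 7.29 × 270/1270 = 1.550 V.
Loaded: R_g‖R_L = 147.5 Ω, giving V = 7.29 × 147.5/1147 = 0.9369 V.
Drop = (1.550 − 0.9369) / 1.550 = 39.5 %.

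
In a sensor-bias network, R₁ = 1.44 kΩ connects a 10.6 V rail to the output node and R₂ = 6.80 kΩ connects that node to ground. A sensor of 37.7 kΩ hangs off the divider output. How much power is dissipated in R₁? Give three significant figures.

P ≈ 3.12 mW

Total resistance from the source is R₁ + (R₂‖R_L) = 7.201 kΩ, so I = 10.6/7.201 kΩ = 1.472 mA.
P = I²·R₁ = (1.472 mA)² × 1.44 kΩ = 3.12 mW.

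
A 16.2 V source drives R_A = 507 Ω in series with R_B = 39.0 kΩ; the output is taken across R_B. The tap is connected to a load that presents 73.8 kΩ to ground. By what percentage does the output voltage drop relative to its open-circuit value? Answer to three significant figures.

0.674 %

The divider's output (Thévenin) resistance is R_A‖R_B = 500.5 Ω.
Fractional drop under load = R_th/(R_th + R_L) = 500.5 / (500.5 + 73800) = 0.006736.
So the output falls by 0.674 %.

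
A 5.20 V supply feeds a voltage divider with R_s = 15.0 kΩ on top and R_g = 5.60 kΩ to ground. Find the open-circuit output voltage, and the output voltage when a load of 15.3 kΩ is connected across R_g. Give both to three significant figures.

Unloaded: 1.41 V; loaded: 1.12 V

Open-circuit: V = 5.20 × 5.60/(15.0 + 5.60) = 1.41 V.
With the load, R_g becomes R_g‖R_L = 4.100 kΩ, so V = 5.20 × 4.100/19.10 = 1.12 V.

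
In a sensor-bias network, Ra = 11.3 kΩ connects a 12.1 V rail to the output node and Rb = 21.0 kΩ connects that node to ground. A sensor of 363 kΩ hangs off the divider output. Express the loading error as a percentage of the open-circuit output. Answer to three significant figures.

1.98 %

The divider's output (Thévenin) resistance is Ra‖Rb = 7.347 kΩ.
Fractional drop under load = R_th/(R_th + R_L) = 7.347 / (7.347 + 363) = 0.01984.
So the output falls by 1.98 %.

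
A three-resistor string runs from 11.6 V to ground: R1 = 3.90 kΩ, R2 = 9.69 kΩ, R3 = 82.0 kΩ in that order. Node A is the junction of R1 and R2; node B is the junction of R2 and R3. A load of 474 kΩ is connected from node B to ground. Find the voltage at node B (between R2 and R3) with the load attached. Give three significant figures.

V ≈ 9.71 V

At node B, R3 is in parallel with the load: R3‖R_L = 69.91 kΩ.
Below node A the resistance is R2 + (R3‖R_L) = 79.60 kΩ, so V_A = 11.6 × 79.60/83.50 = 11.06 V.
Then V_B = V_A × (R3‖R_L)/(R2 + R3‖R_L) = 11.06 × 69.91/79.60 = 9.71 V.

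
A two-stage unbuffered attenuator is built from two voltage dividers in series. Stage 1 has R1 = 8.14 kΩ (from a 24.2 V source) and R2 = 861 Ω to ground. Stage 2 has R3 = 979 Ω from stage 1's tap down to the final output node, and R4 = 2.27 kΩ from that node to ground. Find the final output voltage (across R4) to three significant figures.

V_out ≈ 1.30 V

Stage 2 presents R3+R4 = 3249 Ω as a load on stage 1's tap.
Stage 1's lower leg becomes R2‖(R3+R4) = 680.6 Ω, so V_mid = 24.2 × 680.6/8821 = 1.867 V.
Stage 2 is itself unloaded: V_out = V_mid × R4/(R3+R4) = 1.867 × 2270/3249 = 1.30 V.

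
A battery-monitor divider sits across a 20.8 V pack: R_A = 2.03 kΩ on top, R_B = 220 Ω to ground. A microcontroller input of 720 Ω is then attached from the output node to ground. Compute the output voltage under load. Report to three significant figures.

The load sits in parallel with R_B: R_B‖R_L = (220 × 720) / (220 + 720) = 168.5 Ω.
V_out = 20.8 × 168.5 / (2030 + 168.5) = 20.8 × 168.5/2199 = 1.59 V.

V_out ≈ 1.59 V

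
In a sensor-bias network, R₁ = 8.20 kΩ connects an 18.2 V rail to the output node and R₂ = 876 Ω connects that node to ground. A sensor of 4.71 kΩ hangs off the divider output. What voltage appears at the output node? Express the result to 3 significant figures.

The load sits in parallel with R₂: R₂‖R_L = (876 × 4710) / (876 + 4710) = 738.6 Ω.
V_out = 18.2 × 738.6 / (8200 + 738.6) = 18.2 × 738.6/8939 = 1.50 V.

V_out ≈ 1.50 V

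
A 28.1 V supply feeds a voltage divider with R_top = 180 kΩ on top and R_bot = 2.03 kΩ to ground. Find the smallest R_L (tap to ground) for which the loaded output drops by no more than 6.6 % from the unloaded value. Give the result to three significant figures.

R_L(min) ≈ 28.4 kΩ

Output resistance R_th = R_top‖R_bot = (180 × 2.03)/182.0 = 2.007 kΩ.
The fractional drop is R_th/(R_th + R_L); requiring this ≤ 0.0660 gives R_L ≥ R_th(1/0.0660 − 1) = 2.007 × 14.15 = 28.4 kΩ.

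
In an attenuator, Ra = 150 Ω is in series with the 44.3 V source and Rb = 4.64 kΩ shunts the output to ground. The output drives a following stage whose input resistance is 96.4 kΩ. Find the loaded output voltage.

V_out ≈ 42.8 V

The load sits in parallel with Rb: Rb‖R_L = (4640 × 96400) / (4640 + 96400) = 4427 Ω.
V_out = 44.3 × 4427 / (150 + 4427) = 44.3 × 4427/4577 = 42.8 V.
(Unloaded it would have been 42.9 V.)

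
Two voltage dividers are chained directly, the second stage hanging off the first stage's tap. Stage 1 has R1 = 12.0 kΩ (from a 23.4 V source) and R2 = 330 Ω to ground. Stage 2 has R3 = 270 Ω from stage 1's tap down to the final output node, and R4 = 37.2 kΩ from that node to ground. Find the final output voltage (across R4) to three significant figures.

Stage 2 presents R3+R4 = 37470 Ω as a load on stage 1's tap.
Stage 1's lower leg becomes R2‖(R3+R4) = 327.1 Ω, so V_mid = 23.4 × 327.1/12330 = 0.6210 V.
Stage 2 is itself unloaded: V_out = V_mid × R4/(R3+R4) = 0.6210 × 37200/37470 = 0.616 V.

V_out ≈ 0.616 V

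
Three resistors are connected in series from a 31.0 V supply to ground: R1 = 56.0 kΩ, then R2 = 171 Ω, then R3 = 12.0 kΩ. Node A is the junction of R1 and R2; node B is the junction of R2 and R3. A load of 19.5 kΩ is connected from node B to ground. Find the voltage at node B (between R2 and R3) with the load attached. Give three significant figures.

At node B, R3 is in parallel with the load: R3‖R_L = 7429 Ω.
Below node A the resistance is R2 + (R3‖R_L) = 7600 Ω, so V_A = 31.0 × 7600/63600 = 3.704 V.
Then V_B = V_A × (R3‖R_L)/(R2 + R3‖R_L) = 3.704 × 7429/7600 = 3.62 V.

V ≈ 3.62 V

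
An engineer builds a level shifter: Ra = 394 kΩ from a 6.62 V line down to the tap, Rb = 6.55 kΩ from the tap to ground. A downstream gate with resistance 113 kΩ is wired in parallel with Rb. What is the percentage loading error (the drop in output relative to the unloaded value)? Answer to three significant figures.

The divider's output (Thévenin) resistance is Ra‖Rb = 6.443 kΩ.
Fractional drop under load = R_th/(R_th + R_L) = 6.443 / (6.443 + 113) = 0.05394.
So the output falls by 5.39 %.

5.39 %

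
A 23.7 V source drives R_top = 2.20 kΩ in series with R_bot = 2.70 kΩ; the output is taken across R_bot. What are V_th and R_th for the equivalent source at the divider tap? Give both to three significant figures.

V_th = 13.1 V, R_th = 1.21 kΩ

V_th is the open-circuit tap voltage: 23.7 × 2.70/(2.20 + 2.70) = 13.1 V.
With the supply zeroed, R_top and R_bot appear in parallel from the tap: R_th = R_top‖R_bot = (2.20 × 2.70)/4.900 = 1.21 kΩ.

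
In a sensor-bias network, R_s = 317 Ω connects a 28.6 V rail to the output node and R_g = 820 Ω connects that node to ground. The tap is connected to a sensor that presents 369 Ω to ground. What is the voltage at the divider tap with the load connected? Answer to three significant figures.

The load sits in parallel with R_g: R_g‖R_L = (820 × 369) / (820 + 369) = 254.5 Ω.
V_out = 28.6 × 254.5 / (317 + 254.5) = 28.6 × 254.5/571.5 = 12.7 V.

V_out ≈ 12.7 V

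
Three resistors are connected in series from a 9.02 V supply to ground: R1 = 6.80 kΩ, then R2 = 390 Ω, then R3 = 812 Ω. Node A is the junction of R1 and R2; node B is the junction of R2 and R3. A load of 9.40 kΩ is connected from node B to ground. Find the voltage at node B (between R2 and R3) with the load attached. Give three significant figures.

At node B, R3 is in parallel with the load: R3‖R_L = 747.4 Ω.
Below node A the resistance is R2 + (R3‖R_L) = 1137 Ω, so V_A = 9.02 × 1137/7937 = 1.293 V.
Then V_B = V_A × (R3‖R_L)/(R2 + R3‖R_L) = 1.293 × 747.4/1137 = 0.849 V.

V ≈ 0.849 V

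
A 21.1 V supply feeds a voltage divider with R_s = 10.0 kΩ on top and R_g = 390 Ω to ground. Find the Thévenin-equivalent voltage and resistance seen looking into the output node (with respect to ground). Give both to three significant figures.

V_th = 0.792 V, R_th = 375 Ω

V_th is the open-circuit tap voltage: 21.1 × 390/(10000 + 390) = 0.792 V.
With the supply zeroed, R_s and R_g appear in parallel from the tap: R_th = R_s‖R_g = (10000 × 390)/10390 = 375 Ω.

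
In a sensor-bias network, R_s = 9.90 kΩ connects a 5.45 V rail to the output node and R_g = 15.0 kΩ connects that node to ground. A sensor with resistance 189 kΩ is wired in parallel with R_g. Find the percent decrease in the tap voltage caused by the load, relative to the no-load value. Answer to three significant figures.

3.06 %

The divider's output (Thévenin) resistance is R_s‖R_g = 5.964 kΩ.
Fractional drop under load = R_th/(R_th + R_L) = 5.964 / (5.964 + 189) = 0.03059.
So the output falls by 3.06 %.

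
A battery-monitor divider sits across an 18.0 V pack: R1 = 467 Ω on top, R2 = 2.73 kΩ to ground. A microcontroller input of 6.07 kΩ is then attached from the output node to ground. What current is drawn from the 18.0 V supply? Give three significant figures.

I ≈ 7.66 mA

R2‖R_L = 1883 Ω, so the source sees R1 + R2‖R_L = 2350 Ω.
I = 18.0 V / 2350 Ω = 7.66 mA.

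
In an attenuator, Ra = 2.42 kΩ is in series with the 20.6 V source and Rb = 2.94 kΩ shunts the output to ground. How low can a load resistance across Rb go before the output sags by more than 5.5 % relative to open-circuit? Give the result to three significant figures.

Output resistance R_th = Ra‖Rb = (2.42 × 2.94)/5.360 = 1.327 kΩ.
The fractional drop is R_th/(R_th + R_L); requiring this ≤ 0.0550 gives R_L ≥ R_th(1/0.0550 − 1) = 1.327 × 17.18 = 22.8 kΩ.

R_L(min) ≈ 22.8 kΩ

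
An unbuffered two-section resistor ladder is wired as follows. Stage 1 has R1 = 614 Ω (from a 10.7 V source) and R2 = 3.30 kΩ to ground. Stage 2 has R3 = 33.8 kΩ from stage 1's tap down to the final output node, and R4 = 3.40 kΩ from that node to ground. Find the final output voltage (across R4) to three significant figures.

Stage 2 presents R3+R4 = 37200 Ω as a load on stage 1's tap.
Stage 1's lower leg becomes R2‖(R3+R4) = 3031 Ω, so V_mid = 10.7 × 3031/3645 = 8.898 V.
Stage 2 is itself unloaded: V_out = V_mid × R4/(R3+R4) = 8.898 × 3400/37200 = 0.813 V.

V_out ≈ 0.813 V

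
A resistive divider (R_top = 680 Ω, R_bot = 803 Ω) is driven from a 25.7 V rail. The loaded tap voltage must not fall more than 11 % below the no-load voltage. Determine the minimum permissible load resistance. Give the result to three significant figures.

Output resistance R_th = R_top‖R_bot = (680 × 803)/1483 = 368.2 Ω.
The fractional drop is R_th/(R_th + R_L); requiring this ≤ 0.110 gives R_L ≥ R_th(1/0.110 − 1) = 368.2 × 8.091 = 2.98 kΩ.

R_L(min) ≈ 2.98 kΩ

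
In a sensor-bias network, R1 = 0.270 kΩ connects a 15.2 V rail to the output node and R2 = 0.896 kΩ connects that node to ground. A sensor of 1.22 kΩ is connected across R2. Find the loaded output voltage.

The load sits in parallel with R2: R2‖R_L = (896 × 1220) / (896 + 1220) = 516.6 Ω.
V_out = 15.2 × 516.6 / (270 + 516.6) = 15.2 × 516.6/786.6 = 9.98 V.

V_out ≈ 9.98 V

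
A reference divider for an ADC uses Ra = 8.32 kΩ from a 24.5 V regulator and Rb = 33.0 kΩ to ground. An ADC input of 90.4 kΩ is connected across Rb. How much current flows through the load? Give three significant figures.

Rb‖R_L = 24.18 kΩ; V_out = 24.5 × 24.18/32.50 = 18.23 V.
I_L = V_out / R_L = 18.23 / 90.4 kΩ = 0.202 mA.

I_L ≈ 0.202 mA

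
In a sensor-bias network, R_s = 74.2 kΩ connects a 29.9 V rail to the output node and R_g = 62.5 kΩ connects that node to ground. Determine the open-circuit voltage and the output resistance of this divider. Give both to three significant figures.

V_th = 13.7 V, R_th = 33.9 kΩ

V_th is the open-circuit tap voltage: 29.9 × 62.5/(74.2 + 62.5) = 13.7 V.
With the supply zeroed, R_s and R_g appear in parallel from the tap: R_th = R_s‖R_g = (74.2 × 62.5)/136.7 = 33.9 kΩ.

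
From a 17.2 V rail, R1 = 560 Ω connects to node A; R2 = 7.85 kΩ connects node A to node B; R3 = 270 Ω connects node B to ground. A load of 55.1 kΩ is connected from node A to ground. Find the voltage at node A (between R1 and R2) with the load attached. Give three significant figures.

V ≈ 15.9 V

Below node A the series string R2+R3 = 8120 Ω sits in parallel with the 55100 Ω load: 7077 Ω.
V_A = 17.2 × 7077/(560 + 7077) = 15.9 V.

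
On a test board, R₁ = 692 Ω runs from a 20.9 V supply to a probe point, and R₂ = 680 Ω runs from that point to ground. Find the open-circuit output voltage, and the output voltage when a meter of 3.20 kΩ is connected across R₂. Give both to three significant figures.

Open-circuit: V = 20.9 × 680/(692 + 680) = 10.4 V.
With the load, R₂ becomes R₂‖R_L = 560.8 Ω, so V = 20.9 × 560.8/1253 = 9.36 V.

Unloaded: 10.4 V; loaded: 9.36 V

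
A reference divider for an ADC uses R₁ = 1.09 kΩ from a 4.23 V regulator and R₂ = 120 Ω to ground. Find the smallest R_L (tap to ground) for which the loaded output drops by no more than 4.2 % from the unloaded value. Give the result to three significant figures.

R_L(min) ≈ 2.47 kΩ

Output resistance R_th = R₁‖R₂ = (1090 × 120)/1210 = 108.1 Ω.
The fractional drop is R_th/(R_th + R_L); requiring this ≤ 0.0420 gives R_L ≥ R_th(1/0.0420 − 1) = 108.1 × 22.81 = 2.47 kΩ.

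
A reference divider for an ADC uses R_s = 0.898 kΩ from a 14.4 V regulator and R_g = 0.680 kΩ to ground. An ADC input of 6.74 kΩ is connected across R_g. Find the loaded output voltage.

V_out ≈ 5.87 V

The load sits in parallel with R_g: R_g‖R_L = (680 × 6740) / (680 + 6740) = 617.7 Ω.
V_out = 14.4 × 617.7 / (898 + 617.7) = 14.4 × 617.7/1516 = 5.87 V.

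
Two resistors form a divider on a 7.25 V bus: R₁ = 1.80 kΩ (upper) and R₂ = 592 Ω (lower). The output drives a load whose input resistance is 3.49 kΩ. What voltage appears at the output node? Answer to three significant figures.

V_out ≈ 1.59 V

The load sits in parallel with R₂: R₂‖R_L = (592 × 3490) / (592 + 3490) = 506.1 Ω.
V_out = 7.25 × 506.1 / (1800 + 506.1) = 7.25 × 506.1/2306 = 1.59 V.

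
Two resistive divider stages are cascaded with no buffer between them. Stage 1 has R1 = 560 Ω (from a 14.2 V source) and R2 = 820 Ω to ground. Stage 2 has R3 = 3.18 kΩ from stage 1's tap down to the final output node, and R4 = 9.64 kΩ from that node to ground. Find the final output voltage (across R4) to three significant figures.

Stage 2 presents R3+R4 = 12820 Ω as a load on stage 1's tap.
Stage 1's lower leg becomes R2‖(R3+R4) = 770.7 Ω, so V_mid = 14.2 × 770.7/1331 = 8.224 V.
Stage 2 is itself unloaded: V_out = V_mid × R4/(R3+R4) = 8.224 × 9640/12820 = 6.18 V.

V_out ≈ 6.18 V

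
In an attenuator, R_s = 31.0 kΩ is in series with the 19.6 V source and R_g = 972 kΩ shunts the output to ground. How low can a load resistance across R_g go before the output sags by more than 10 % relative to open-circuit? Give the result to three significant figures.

Output resistance R_th = R_s‖R_g = (31.0 × 972)/1003 = 30.04 kΩ.
The fractional drop is R_th/(R_th + R_L); requiring this ≤ 0.100 gives R_L ≥ R_th(1/0.100 − 1) = 30.04 × 9.000 = 270 kΩ.

R_L(min) ≈ 270 kΩ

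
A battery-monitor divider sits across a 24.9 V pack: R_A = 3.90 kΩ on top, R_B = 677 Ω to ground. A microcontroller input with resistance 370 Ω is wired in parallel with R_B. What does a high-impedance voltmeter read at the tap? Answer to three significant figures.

V_out ≈ 1.44 V

The load sits in parallel with R_B: R_B‖R_L = (677 × 370) / (677 + 370) = 239.2 Ω.
V_out = 24.9 × 239.2 / (3900 + 239.2) = 24.9 × 239.2/4139 = 1.44 V.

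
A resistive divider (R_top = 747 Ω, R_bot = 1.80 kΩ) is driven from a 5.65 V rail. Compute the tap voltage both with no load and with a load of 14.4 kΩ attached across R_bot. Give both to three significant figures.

Open-circuit: V = 5.65 × 1800/(747 + 1800) = 3.99 V.
With the load, R_bot becomes R_bot‖R_L = 1600 Ω, so V = 5.65 × 1600/2347 = 3.85 V.

Unloaded: 3.99 V; loaded: 3.85 V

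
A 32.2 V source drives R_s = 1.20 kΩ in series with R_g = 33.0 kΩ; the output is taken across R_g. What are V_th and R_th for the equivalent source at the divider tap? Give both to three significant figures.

V_th is the open-circuit tap voltage: 32.2 × 33.0/(1.20 + 33.0) = 31.1 V.
With the supply zeroed, R_s and R_g appear in parallel from the tap: R_th = R_s‖R_g = (1.20 × 33.0)/34.20 = 1.16 kΩ.

V_th = 31.1 V, R_th = 1.16 kΩ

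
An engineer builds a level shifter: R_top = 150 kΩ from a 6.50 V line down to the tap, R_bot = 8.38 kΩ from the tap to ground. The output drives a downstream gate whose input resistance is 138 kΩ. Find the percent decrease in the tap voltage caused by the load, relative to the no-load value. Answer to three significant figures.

The divider's output (Thévenin) resistance is R_top‖R_bot = 7.937 kΩ.
Fractional drop under load = R_th/(R_th + R_L) = 7.937 / (7.937 + 138) = 0.05438.
So the output falls by 5.44 %.

5.44 %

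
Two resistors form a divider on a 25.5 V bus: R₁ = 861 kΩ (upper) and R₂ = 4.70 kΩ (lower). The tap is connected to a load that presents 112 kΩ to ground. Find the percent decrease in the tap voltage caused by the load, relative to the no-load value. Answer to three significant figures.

The divider's output (Thévenin) resistance is R₁‖R₂ = 4.674 kΩ.
Fractional drop under load = R_th/(R_th + R_L) = 4.674 / (4.674 + 112) = 0.04006.
So the output falls by 4.01 %.

4.01 %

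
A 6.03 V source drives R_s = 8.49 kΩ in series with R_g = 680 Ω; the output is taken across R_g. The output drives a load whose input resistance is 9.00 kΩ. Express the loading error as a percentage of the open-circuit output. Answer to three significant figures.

The divider's output (Thévenin) resistance is R_s‖R_g = 629.6 Ω.
Fractional drop under load = R_th/(R_th + R_L) = 629.6 / (629.6 + 9000) = 0.06538.
So the output falls by 6.54 %.

6.54 %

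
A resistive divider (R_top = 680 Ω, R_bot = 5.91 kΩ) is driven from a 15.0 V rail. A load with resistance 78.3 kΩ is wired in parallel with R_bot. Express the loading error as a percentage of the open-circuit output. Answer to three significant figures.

0.773 %

The divider's output (Thévenin) resistance is R_top‖R_bot = 609.8 Ω.
Fractional drop under load = R_th/(R_th + R_L) = 609.8 / (609.8 + 78300) = 0.007728.
So the output falls by 0.773 %.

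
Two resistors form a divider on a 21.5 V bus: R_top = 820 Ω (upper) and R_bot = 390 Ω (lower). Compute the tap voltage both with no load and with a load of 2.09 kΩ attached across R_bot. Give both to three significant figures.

Unloaded: 6.93 V; loaded: 6.15 V

Open-circuit: V = 21.5 × 390/(820 + 390) = 6.93 V.
With the load, R_bot becomes R_bot‖R_L = 328.7 Ω, so V = 21.5 × 328.7/1149 = 6.15 V.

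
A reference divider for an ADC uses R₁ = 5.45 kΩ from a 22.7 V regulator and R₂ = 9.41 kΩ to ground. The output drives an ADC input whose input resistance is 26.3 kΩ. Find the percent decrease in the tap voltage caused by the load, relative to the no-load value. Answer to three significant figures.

The divider's output (Thévenin) resistance is R₁‖R₂ = 3.451 kΩ.
Fractional drop under load = R_th/(R_th + R_L) = 3.451 / (3.451 + 26.3) = 0.1160.
So the output falls by 11.6 %.

11.6 %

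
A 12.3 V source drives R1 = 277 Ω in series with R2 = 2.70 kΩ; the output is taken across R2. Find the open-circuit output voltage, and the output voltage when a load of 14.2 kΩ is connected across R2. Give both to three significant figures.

Unloaded: 11.2 V; loaded: 11.0 V

Open-circuit: V = 12.3 × 2700/(277 + 2700) = 11.2 V.
With the load, R2 becomes R2‖R_L = 2269 Ω, so V = 12.3 × 2269/2546 = 11.0 V.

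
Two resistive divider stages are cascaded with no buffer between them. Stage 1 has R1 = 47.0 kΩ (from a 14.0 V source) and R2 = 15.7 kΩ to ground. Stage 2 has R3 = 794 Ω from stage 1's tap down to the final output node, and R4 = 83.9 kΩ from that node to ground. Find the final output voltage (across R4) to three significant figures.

V_out ≈ 3.05 V

Stage 2 presents R3+R4 = 84690 Ω as a load on stage 1's tap.
Stage 1's lower leg becomes R2‖(R3+R4) = 13240 Ω, so V_mid = 14.0 × 13240/60240 = 3.078 V.
Stage 2 is itself unloaded: V_out = V_mid × R4/(R3+R4) = 3.078 × 83900/84690 = 3.05 V.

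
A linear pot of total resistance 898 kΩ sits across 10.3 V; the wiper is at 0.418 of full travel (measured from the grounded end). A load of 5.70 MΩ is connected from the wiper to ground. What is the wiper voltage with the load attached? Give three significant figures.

The wiper splits the pot into (1−α)R = 522.6 kΩ above and αR = 375.4 kΩ below.
Lower section ‖ load = 352.2 kΩ.
V_wiper = 10.3 × 352.2/(522.6 + 352.2) = 4.15 V.

V ≈ 4.15 V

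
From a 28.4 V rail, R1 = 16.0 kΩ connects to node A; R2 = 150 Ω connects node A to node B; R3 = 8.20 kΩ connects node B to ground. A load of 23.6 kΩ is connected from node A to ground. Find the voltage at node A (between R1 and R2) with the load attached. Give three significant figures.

V ≈ 7.90 V

Below node A the series string R2+R3 = 8350 Ω sits in parallel with the 23600 Ω load: 6168 Ω.
V_A = 28.4 × 6168/(16000 + 6168) = 7.90 V.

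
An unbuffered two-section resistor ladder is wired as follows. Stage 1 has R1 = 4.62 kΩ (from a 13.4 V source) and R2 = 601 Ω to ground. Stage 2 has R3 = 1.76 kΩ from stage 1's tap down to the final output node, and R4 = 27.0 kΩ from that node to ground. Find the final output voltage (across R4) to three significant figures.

Stage 2 presents R3+R4 = 28760 Ω as a load on stage 1's tap.
Stage 1's lower leg becomes R2‖(R3+R4) = 588.7 Ω, so V_mid = 13.4 × 588.7/5209 = 1.514 V.
Stage 2 is itself unloaded: V_out = V_mid × R4/(R3+R4) = 1.514 × 27000/28760 = 1.42 V.

V_out ≈ 1.42 V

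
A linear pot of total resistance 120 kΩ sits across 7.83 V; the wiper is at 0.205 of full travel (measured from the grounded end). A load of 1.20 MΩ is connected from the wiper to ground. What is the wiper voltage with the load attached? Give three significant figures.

The wiper splits the pot into (1−α)R = 95.40 kΩ above and αR = 24.60 kΩ below.
Lower section ‖ load = 24.11 kΩ.
V_wiper = 7.83 × 24.11/(95.40 + 24.11) = 1.58 V.

V ≈ 1.58 V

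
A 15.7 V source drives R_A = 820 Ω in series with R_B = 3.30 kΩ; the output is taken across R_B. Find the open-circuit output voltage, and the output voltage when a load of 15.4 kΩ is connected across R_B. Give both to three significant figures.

Open-circuit: V = 15.7 × 3300/(820 + 3300) = 12.6 V.
With the load, R_B becomes R_B‖R_L = 2718 Ω, so V = 15.7 × 2718/3538 = 12.1 V.

Unloaded: 12.6 V; loaded: 12.1 V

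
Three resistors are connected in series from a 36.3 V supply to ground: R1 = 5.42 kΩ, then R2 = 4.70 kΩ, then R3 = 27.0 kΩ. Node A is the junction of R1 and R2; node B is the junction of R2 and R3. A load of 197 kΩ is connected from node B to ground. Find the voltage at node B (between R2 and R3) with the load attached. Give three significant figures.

At node B, R3 is in parallel with the load: R3‖R_L = 23.75 kΩ.
Below node A the resistance is R2 + (R3‖R_L) = 28.45 kΩ, so V_A = 36.3 × 28.45/33.87 = 30.49 V.
Then V_B = V_A × (R3‖R_L)/(R2 + R3‖R_L) = 30.49 × 23.75/28.45 = 25.5 V.

V ≈ 25.5 V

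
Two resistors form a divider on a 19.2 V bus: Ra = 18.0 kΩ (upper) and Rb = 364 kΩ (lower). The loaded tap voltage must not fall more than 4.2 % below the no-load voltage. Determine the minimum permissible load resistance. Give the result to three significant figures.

R_L(min) ≈ 391 kΩ

Output resistance R_th = Ra‖Rb = (18.0 × 364)/382.0 = 17.15 kΩ.
The fractional drop is R_th/(R_th + R_L); requiring this ≤ 0.0420 gives R_L ≥ R_th(1/0.0420 − 1) = 17.15 × 22.81 = 391 kΩ.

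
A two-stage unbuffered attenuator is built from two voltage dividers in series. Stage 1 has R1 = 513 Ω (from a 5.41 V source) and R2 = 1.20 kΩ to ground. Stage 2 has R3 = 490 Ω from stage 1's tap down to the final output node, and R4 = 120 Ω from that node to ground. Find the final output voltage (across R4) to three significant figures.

V_out ≈ 0.469 V

Stage 2 presents R3+R4 = 610.0 Ω as a load on stage 1's tap.
Stage 1's lower leg becomes R2‖(R3+R4) = 404.4 Ω, so V_mid = 5.41 × 404.4/917.4 = 2.385 V.
Stage 2 is itself unloaded: V_out = V_mid × R4/(R3+R4) = 2.385 × 120/610.0 = 0.469 V.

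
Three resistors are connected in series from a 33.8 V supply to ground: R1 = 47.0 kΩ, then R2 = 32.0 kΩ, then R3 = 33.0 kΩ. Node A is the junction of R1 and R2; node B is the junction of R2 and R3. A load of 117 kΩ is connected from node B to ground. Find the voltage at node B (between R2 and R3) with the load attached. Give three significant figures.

V ≈ 8.31 V

At node B, R3 is in parallel with the load: R3‖R_L = 25.74 kΩ.
Below node A the resistance is R2 + (R3‖R_L) = 57.74 kΩ, so V_A = 33.8 × 57.74/104.7 = 18.63 V.
Then V_B = V_A × (R3‖R_L)/(R2 + R3‖R_L) = 18.63 × 25.74/57.74 = 8.31 V.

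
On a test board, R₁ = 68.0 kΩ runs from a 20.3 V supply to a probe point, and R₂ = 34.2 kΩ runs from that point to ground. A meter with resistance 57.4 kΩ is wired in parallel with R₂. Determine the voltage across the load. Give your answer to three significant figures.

V_out ≈ 4.86 V

The load sits in parallel with R₂: R₂‖R_L = (34.2 × 57.4) / (34.2 + 57.4) = 21.43 kΩ.
V_out = 20.3 × 21.43 / (68.0 + 21.43) = 20.3 × 21.43/89.43 = 4.86 V.
(Unloaded it would have been 6.79 V.)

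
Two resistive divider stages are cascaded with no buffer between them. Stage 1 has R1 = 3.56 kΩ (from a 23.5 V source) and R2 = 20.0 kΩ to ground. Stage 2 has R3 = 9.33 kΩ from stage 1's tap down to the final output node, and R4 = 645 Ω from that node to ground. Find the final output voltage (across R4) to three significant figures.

Stage 2 presents R3+R4 = 9975 Ω as a load on stage 1's tap.
Stage 1's lower leg becomes R2‖(R3+R4) = 6656 Ω, so V_mid = 23.5 × 6656/10220 = 15.31 V.
Stage 2 is itself unloaded: V_out = V_mid × R4/(R3+R4) = 15.31 × 645/9975 = 0.990 V.

V_out ≈ 0.990 V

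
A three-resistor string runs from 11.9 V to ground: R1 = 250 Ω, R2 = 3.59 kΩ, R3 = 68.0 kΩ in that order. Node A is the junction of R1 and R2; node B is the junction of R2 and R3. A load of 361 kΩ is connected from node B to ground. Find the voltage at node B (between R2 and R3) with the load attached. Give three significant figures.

At node B, R3 is in parallel with the load: R3‖R_L = 57220 Ω.
Below node A the resistance is R2 + (R3‖R_L) = 60810 Ω, so V_A = 11.9 × 60810/61060 = 11.85 V.
Then V_B = V_A × (R3‖R_L)/(R2 + R3‖R_L) = 11.85 × 57220/60810 = 11.2 V.

V ≈ 11.2 V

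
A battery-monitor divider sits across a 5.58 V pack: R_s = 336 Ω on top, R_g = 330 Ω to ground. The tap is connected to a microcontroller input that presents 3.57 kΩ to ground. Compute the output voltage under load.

The load sits in parallel with R_g: R_g‖R_L = (330 × 3570) / (330 + 3570) = 302.1 Ω.
V_out = 5.58 × 302.1 / (336 + 302.1) = 5.58 × 302.1/638.1 = 2.64 V.
(Unloaded it would have been 2.76 V.)

V_out ≈ 2.64 V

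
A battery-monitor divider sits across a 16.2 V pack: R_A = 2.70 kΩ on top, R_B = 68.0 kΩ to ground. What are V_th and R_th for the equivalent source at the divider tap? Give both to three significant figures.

V_th = 15.6 V, R_th = 2.60 kΩ

V_th is the open-circuit tap voltage: 16.2 × 68.0/(2.70 + 68.0) = 15.6 V.
With the supply zeroed, R_A and R_B appear in parallel from the tap: R_th = R_A‖R_B = (2.70 × 68.0)/70.70 = 2.60 kΩ.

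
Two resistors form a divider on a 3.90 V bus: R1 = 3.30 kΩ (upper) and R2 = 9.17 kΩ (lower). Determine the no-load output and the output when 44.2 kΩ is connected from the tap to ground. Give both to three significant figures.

Unloaded: 2.87 V; loaded: 2.72 V

Open-circuit: V = 3.90 × 9.17/(3.30 + 9.17) = 2.87 V.
With the load, R2 becomes R2‖R_L = 7.594 kΩ, so V = 3.90 × 7.594/10.89 = 2.72 V.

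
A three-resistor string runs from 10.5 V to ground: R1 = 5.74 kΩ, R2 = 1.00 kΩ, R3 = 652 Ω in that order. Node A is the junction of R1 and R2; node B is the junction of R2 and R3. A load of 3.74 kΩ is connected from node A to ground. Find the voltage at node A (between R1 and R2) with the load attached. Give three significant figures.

V ≈ 1.75 V

Below node A the series string R2+R3 = 1652 Ω sits in parallel with the 3740 Ω load: 1146 Ω.
V_A = 10.5 × 1146/(5740 + 1146) = 1.75 V.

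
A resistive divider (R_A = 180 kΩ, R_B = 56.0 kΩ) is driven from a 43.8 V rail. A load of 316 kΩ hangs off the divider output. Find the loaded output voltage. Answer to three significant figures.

V_out ≈ 9.16 V

The load sits in parallel with R_B: R_B‖R_L = (56.0 × 316) / (56.0 + 316) = 47.57 kΩ.
V_out = 43.8 × 47.57 / (180 + 47.57) = 43.8 × 47.57/227.6 = 9.16 V.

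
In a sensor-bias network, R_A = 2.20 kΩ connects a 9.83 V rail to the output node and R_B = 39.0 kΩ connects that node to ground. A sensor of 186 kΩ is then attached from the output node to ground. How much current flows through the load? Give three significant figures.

R_B‖R_L = 32.24 kΩ; V_out = 9.83 × 32.24/34.44 = 9.202 V.
I_L = V_out / R_L = 9.202 / 186 kΩ = 0.0495 mA.

I_L ≈ 0.0495 mA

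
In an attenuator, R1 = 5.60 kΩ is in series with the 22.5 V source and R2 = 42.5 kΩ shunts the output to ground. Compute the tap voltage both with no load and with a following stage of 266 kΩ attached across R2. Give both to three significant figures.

Open-circuit: V = 22.5 × 42.5/(5.60 + 42.5) = 19.9 V.
With the load, R2 becomes R2‖R_L = 36.65 kΩ, so V = 22.5 × 36.65/42.25 = 19.5 V.

Unloaded: 19.9 V; loaded: 19.5 V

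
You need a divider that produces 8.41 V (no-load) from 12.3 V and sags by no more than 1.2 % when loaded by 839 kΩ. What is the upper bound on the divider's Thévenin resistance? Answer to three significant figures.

R_th ≤ 10.2 kΩ

Loading drop = R_th/(R_th + R_L) ≤ 0.0120, so R_th ≤ R_L · ε/(1−ε) = 839 kΩ × 0.0120/0.9880 = 10.2 kΩ.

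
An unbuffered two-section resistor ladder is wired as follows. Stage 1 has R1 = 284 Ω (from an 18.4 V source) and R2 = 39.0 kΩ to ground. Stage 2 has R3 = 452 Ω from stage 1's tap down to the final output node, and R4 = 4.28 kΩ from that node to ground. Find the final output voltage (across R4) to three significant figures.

Stage 2 presents R3+R4 = 4732 Ω as a load on stage 1's tap.
Stage 1's lower leg becomes R2‖(R3+R4) = 4220 Ω, so V_mid = 18.4 × 4220/4504 = 17.24 V.
Stage 2 is itself unloaded: V_out = V_mid × R4/(R3+R4) = 17.24 × 4280/4732 = 15.6 V.

V_out ≈ 15.6 V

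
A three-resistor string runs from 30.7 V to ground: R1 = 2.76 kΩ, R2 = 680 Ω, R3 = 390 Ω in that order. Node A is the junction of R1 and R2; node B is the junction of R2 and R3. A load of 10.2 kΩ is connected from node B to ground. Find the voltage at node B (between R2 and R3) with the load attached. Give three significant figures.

At node B, R3 is in parallel with the load: R3‖R_L = 375.6 Ω.
Below node A the resistance is R2 + (R3‖R_L) = 1056 Ω, so V_A = 30.7 × 1056/3816 = 8.493 V.
Then V_B = V_A × (R3‖R_L)/(R2 + R3‖R_L) = 8.493 × 375.6/1056 = 3.02 V.

V ≈ 3.02 V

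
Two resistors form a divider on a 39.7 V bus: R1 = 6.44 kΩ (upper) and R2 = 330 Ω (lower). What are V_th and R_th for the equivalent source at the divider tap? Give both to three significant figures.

V_th is the open-circuit tap voltage: 39.7 × 330/(6440 + 330) = 1.94 V.
With the supply zeroed, R1 and R2 appear in parallel from the tap: R_th = R1‖R2 = (6440 × 330)/6770 = 314 Ω.

V_th = 1.94 V, R_th = 314 Ω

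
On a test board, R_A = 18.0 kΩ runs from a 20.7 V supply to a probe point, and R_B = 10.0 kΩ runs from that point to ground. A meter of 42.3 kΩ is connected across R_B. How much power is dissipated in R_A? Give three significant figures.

Total resistance from the source is R_A + (R_B‖R_L) = 26.09 kΩ, so I = 20.7/26.09 kΩ = 0.7935 mA.
P = I²·R_A = (0.7935 mA)² × 18.0 kΩ = 11.3 mW.

P ≈ 11.3 mW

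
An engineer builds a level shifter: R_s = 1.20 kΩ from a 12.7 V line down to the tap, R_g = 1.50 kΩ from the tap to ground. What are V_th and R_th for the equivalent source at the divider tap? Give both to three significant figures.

V_th is the open-circuit tap voltage: 12.7 × 1.50/(1.20 + 1.50) = 7.06 V.
With the supply zeroed, R_s and R_g appear in parallel from the tap: R_th = R_s‖R_g = (1.20 × 1.50)/2.700 = 667 Ω.

V_th = 7.06 V, R_th = 667 Ω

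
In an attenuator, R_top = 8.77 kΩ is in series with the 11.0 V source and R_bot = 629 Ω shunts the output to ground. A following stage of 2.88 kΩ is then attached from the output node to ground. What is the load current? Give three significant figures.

I_L ≈ 0.212 mA

R_bot‖R_L = 516.2 Ω; V_out = 11.0 × 516.2/9286 = 0.6115 V.
I_L = V_out / R_L = 0.6115 / 2.88 kΩ = 0.212 mA.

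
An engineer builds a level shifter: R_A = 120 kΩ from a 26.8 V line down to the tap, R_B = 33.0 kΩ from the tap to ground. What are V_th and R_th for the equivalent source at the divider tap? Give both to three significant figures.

V_th is the open-circuit tap voltage: 26.8 × 33.0/(120 + 33.0) = 5.78 V.
With the supply zeroed, R_A and R_B appear in parallel from the tap: R_th = R_A‖R_B = (120 × 33.0)/153.0 = 25.9 kΩ.

V_th = 5.78 V, R_th = 25.9 kΩ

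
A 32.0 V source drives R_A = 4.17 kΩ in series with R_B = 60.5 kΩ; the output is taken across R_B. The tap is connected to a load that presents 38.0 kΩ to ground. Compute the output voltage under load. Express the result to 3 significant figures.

The load sits in parallel with R_B: R_B‖R_L = (60.5 × 38.0) / (60.5 + 38.0) = 23.34 kΩ.
V_out = 32.0 × 23.34 / (4.17 + 23.34) = 32.0 × 23.34/27.51 = 27.1 V.

V_out ≈ 27.1 V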